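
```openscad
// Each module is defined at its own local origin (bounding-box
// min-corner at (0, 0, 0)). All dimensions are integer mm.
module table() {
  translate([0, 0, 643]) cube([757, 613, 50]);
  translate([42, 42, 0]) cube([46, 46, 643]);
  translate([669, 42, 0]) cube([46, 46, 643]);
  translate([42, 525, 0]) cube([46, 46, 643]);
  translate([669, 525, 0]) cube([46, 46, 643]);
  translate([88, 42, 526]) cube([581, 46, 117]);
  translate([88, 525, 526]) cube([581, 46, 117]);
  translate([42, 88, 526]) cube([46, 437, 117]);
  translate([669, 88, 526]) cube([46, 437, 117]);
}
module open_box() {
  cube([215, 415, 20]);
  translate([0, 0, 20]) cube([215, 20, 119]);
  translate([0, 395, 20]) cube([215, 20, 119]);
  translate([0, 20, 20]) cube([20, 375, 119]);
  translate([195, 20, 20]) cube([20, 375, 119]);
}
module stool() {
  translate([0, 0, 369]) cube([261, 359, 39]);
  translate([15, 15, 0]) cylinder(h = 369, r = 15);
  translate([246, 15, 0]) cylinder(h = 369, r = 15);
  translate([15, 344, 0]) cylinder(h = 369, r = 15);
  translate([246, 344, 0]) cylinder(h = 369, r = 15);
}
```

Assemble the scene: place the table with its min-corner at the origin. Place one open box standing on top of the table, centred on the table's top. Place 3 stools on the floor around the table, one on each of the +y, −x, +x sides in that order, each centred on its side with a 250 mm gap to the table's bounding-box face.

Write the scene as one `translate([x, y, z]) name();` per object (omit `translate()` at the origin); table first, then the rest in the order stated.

table();
translate([271, 99, 693]) open_box();
translate([248, 863, 0]) stool();
translate([-511, 127, 0]) stool();
translate([1007, 127, 0]) stool();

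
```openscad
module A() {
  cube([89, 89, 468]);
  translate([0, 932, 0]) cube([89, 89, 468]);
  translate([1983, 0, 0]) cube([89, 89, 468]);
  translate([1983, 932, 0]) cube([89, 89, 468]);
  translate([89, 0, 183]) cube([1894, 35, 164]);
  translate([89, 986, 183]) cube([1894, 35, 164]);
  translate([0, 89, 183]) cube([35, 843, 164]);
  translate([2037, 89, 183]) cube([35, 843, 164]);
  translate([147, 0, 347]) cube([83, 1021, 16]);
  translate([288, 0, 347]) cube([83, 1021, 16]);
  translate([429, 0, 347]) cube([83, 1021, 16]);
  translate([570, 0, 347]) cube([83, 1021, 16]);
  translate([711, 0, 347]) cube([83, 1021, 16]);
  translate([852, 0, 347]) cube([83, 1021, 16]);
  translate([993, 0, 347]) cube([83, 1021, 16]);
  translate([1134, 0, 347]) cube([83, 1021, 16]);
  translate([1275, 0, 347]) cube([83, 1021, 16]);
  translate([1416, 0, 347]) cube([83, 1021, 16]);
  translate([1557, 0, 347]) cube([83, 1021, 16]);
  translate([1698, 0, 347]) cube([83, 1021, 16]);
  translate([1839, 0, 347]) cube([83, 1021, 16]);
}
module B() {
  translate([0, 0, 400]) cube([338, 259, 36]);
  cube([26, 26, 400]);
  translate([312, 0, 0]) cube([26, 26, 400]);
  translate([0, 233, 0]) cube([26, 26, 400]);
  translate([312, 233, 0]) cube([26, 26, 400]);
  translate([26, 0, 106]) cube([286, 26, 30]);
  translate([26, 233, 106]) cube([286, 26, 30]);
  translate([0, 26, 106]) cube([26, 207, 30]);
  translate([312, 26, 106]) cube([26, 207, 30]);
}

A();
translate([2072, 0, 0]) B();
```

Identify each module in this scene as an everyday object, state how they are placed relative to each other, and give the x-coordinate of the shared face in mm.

The bed frame's +x face and the stool's −x face are both at x = 2072 mm.

A is a bed frame. B is a stool. The stool is against the bed frame's +x side, with their −y faces flush. The x-coordinate of the shared face is 2072 mm.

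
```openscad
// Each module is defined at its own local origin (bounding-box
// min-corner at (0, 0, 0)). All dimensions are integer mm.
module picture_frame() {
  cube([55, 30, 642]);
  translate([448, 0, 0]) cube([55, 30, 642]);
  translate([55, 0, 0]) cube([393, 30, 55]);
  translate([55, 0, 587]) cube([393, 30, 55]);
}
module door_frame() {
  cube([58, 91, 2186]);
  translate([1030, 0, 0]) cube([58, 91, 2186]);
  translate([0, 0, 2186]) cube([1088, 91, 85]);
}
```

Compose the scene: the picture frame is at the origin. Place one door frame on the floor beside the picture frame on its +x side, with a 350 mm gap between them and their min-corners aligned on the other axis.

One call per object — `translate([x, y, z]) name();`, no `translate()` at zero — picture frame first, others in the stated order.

picture_frame();
translate([853, 0, 0]) door_frame();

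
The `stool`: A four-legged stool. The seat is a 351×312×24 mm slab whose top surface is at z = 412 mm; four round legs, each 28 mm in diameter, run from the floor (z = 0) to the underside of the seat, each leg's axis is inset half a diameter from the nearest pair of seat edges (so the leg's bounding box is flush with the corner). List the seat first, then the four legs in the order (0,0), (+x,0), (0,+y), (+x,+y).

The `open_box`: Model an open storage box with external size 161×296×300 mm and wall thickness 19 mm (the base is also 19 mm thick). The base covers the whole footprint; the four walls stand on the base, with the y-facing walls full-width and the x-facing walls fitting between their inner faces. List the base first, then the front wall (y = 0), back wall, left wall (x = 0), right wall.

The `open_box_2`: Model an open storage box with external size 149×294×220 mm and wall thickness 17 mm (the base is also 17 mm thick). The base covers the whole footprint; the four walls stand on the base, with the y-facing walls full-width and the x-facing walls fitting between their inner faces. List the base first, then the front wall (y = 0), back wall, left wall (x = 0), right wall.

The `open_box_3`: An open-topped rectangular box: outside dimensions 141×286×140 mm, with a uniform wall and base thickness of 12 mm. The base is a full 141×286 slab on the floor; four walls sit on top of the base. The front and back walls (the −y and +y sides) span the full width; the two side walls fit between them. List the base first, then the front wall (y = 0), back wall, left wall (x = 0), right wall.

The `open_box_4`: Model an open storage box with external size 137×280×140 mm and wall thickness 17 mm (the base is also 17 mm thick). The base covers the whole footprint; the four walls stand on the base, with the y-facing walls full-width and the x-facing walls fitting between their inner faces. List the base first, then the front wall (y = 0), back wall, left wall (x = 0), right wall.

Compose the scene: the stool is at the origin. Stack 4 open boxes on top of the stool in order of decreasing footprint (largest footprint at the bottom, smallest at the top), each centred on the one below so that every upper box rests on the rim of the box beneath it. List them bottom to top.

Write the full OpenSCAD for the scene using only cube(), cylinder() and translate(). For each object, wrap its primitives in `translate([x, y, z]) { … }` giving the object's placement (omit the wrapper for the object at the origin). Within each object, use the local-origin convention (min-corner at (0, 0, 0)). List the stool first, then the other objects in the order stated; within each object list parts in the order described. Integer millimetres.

translate([0, 0, 388]) cube([351, 312, 24]);
translate([14, 14, 0]) cylinder(h = 388, r = 14);
translate([337, 14, 0]) cylinder(h = 388, r = 14);
translate([14, 298, 0]) cylinder(h = 388, r = 14);
translate([337, 298, 0]) cylinder(h = 388, r = 14);
translate([95, 8, 412]) {
  cube([161, 296, 19]);
  translate([0, 0, 19]) cube([161, 19, 281]);
  translate([0, 277, 19]) cube([161, 19, 281]);
  translate([0, 19, 19]) cube([19, 258, 281]);
  translate([142, 19, 19]) cube([19, 258, 281]);
}
translate([101, 9, 712]) {
  cube([149, 294, 17]);
  translate([0, 0, 17]) cube([149, 17, 203]);
  translate([0, 277, 17]) cube([149, 17, 203]);
  translate([0, 17, 17]) cube([17, 260, 203]);
  translate([132, 17, 17]) cube([17, 260, 203]);
}
translate([105, 13, 932]) {
  cube([141, 286, 12]);
  translate([0, 0, 12]) cube([141, 12, 128]);
  translate([0, 274, 12]) cube([141, 12, 128]);
  translate([0, 12, 12]) cube([12, 262, 128]);
  translate([129, 12, 12]) cube([12, 262, 128]);
}
translate([107, 16, 1072]) {
  cube([137, 280, 17]);
  translate([0, 0, 17]) cube([137, 17, 123]);
  translate([0, 263, 17]) cube([137, 17, 123]);
  translate([0, 17, 17]) cube([17, 246, 123]);
  translate([120, 17, 17]) cube([17, 246, 123]);
}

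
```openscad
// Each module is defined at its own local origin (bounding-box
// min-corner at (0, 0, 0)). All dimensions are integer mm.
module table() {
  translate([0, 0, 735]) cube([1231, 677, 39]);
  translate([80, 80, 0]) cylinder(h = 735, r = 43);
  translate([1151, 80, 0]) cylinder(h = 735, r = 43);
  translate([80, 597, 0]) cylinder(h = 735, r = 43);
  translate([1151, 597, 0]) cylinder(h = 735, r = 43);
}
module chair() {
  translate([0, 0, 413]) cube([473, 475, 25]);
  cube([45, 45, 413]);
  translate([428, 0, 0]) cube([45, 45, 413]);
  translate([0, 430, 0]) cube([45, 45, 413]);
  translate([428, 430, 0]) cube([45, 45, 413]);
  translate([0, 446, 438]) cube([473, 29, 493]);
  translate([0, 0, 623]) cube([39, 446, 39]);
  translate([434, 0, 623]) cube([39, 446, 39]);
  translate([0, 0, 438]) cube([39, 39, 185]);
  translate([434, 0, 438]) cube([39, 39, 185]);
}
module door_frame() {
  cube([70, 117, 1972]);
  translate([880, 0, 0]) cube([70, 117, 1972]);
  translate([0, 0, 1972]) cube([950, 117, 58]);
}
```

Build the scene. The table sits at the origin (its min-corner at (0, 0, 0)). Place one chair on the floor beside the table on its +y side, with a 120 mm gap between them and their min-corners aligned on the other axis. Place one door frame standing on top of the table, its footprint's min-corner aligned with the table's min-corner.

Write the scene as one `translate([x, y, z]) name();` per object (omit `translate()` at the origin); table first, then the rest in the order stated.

table();
translate([0, 797, 0]) chair();
translate([0, 0, 774]) door_frame();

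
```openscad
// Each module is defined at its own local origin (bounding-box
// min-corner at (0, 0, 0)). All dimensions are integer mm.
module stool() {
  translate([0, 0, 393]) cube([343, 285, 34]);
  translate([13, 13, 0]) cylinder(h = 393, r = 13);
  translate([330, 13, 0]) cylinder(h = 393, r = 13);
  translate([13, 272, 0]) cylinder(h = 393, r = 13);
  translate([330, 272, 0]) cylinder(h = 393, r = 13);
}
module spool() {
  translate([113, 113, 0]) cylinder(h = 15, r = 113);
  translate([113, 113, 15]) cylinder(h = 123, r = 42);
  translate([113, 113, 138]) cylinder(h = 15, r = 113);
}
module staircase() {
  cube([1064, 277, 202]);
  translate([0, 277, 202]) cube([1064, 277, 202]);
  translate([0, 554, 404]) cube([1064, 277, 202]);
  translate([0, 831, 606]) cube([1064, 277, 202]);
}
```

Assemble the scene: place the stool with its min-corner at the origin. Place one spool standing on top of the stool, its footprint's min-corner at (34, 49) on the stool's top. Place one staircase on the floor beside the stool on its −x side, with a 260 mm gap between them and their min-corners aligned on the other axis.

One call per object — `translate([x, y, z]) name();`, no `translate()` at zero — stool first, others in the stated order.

stool();
translate([34, 49, 427]) spool();
translate([-1324, 0, 0]) staircase();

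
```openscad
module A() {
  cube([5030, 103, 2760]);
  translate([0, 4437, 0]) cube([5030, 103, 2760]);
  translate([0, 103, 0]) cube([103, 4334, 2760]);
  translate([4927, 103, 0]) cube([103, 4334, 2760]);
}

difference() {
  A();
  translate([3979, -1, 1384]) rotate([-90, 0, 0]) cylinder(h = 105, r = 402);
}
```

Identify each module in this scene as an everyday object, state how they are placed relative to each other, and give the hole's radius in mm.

The subtracted cylinder has r = 402 mm.

A is a house frame. The house frame has a circular hole through its front wall. The hole's radius is 402 mm.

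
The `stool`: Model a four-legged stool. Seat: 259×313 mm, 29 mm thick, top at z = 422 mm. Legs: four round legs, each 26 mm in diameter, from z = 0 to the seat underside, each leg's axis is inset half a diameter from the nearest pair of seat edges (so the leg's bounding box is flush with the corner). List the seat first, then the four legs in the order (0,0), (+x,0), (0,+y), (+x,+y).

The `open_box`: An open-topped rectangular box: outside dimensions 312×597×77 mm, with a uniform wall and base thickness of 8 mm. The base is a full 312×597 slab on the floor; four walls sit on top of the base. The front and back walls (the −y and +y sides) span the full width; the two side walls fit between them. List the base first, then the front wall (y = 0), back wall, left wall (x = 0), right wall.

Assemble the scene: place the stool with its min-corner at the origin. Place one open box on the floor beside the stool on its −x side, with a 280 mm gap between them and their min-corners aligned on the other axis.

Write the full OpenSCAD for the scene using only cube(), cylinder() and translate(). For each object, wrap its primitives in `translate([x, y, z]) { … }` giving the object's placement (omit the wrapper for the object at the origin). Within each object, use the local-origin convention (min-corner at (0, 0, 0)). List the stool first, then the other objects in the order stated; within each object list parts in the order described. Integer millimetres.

translate([0, 0, 393]) cube([259, 313, 29]);
translate([13, 13, 0]) cylinder(h = 393, r = 13);
translate([246, 13, 0]) cylinder(h = 393, r = 13);
translate([13, 300, 0]) cylinder(h = 393, r = 13);
translate([246, 300, 0]) cylinder(h = 393, r = 13);
translate([-592, 0, 0]) {
  cube([312, 597, 8]);
  translate([0, 0, 8]) cube([312, 8, 69]);
  translate([0, 589, 8]) cube([312, 8, 69]);
  translate([0, 8, 8]) cube([8, 581, 69]);
  translate([304, 8, 8]) cube([8, 581, 69]);
}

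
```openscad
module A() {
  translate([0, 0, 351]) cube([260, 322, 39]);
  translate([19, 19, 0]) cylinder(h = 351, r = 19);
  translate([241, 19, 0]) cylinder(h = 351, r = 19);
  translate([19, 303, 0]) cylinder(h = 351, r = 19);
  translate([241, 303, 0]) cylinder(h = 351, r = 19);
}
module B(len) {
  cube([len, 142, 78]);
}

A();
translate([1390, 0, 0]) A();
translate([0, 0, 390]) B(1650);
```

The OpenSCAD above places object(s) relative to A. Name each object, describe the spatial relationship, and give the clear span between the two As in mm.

A is a stool. B is a beam. A beam spans the tops of two stools. The clear span between the two stools is 1130 mm.

Second stool starts at x = 1390; first ends at x = 260; clear span = 1390 − 260 = 1130 mm.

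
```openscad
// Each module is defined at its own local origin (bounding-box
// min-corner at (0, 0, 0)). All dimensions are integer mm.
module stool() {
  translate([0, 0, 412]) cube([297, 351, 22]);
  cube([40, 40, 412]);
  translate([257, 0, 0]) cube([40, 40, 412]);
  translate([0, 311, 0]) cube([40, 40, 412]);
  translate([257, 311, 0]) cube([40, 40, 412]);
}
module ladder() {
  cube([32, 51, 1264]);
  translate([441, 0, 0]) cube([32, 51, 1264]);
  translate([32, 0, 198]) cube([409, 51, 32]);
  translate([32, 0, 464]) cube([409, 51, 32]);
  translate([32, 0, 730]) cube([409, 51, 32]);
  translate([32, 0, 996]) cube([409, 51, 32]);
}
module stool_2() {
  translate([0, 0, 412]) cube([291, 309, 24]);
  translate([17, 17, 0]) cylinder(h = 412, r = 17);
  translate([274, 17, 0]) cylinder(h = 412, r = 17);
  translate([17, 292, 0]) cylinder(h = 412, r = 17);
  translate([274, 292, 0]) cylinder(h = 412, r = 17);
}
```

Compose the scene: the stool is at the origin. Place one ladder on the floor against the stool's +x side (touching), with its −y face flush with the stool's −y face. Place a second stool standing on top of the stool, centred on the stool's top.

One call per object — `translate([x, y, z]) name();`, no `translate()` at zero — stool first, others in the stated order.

stool();
translate([297, 0, 0]) ladder();
translate([3, 21, 434]) stool_2();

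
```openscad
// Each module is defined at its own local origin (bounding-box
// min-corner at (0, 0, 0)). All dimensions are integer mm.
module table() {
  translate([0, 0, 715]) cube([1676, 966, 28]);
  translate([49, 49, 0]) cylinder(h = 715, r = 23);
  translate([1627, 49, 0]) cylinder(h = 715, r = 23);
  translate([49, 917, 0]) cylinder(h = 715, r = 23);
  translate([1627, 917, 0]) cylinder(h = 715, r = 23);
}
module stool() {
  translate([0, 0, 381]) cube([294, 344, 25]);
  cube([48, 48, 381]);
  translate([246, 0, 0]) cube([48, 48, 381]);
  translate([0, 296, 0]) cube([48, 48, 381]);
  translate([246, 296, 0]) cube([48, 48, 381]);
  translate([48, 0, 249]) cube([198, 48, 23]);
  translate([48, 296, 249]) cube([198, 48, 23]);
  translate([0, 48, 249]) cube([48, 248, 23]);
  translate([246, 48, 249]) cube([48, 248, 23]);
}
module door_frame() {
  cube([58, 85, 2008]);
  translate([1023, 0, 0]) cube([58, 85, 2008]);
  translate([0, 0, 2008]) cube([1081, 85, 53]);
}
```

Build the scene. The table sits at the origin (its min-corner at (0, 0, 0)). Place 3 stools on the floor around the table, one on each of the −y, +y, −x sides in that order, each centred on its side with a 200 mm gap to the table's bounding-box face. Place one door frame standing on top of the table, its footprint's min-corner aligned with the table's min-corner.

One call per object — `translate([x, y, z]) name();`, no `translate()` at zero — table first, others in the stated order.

table();
translate([691, -544, 0]) stool();
translate([691, 1166, 0]) stool();
translate([-494, 311, 0]) stool();
translate([0, 0, 743]) door_frame();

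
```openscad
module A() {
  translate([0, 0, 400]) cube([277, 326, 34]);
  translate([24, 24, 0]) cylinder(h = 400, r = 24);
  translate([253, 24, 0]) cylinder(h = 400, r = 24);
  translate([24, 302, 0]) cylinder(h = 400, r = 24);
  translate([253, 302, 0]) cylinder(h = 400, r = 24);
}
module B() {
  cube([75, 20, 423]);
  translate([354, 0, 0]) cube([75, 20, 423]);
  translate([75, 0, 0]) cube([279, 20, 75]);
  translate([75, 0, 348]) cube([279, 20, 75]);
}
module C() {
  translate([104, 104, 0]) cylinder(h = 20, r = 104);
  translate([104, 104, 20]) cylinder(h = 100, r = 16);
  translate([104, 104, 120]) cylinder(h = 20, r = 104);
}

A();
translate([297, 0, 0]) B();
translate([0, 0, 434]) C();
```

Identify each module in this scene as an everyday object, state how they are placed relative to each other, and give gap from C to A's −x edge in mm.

A is a stool. B is a picture frame. C is a spool. The picture frame is on the floor beside the stool on its +x side. The spool is on top of the stool. The gap from the spool to the stool's −x edge is 0 mm.

The spool's min-x is at 0; the stool's min-x is 0; gap = 0 mm.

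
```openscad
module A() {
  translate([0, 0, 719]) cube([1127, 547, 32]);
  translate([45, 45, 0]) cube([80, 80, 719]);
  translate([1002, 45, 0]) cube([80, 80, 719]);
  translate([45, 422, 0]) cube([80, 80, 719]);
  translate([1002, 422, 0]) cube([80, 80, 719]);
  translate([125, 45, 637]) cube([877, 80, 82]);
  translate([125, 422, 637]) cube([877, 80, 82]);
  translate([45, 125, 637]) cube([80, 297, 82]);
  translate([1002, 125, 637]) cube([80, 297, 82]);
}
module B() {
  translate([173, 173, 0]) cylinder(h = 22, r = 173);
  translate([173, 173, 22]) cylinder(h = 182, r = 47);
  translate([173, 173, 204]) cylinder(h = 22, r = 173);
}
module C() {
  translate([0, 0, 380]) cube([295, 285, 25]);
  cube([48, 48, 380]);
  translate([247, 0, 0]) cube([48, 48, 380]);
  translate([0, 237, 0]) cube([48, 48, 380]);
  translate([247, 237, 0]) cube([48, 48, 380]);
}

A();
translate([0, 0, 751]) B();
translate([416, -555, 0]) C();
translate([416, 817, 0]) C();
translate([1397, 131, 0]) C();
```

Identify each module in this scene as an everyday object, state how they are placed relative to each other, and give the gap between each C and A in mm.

A is a table. B is a spool. C is a stool. The spool is on top of the table. Three stools sit around the table at the −y, +y, +x sides. The gap between each stool and the table is 270 mm.

Each stool's nearest face is 270 mm from the table's bounding box.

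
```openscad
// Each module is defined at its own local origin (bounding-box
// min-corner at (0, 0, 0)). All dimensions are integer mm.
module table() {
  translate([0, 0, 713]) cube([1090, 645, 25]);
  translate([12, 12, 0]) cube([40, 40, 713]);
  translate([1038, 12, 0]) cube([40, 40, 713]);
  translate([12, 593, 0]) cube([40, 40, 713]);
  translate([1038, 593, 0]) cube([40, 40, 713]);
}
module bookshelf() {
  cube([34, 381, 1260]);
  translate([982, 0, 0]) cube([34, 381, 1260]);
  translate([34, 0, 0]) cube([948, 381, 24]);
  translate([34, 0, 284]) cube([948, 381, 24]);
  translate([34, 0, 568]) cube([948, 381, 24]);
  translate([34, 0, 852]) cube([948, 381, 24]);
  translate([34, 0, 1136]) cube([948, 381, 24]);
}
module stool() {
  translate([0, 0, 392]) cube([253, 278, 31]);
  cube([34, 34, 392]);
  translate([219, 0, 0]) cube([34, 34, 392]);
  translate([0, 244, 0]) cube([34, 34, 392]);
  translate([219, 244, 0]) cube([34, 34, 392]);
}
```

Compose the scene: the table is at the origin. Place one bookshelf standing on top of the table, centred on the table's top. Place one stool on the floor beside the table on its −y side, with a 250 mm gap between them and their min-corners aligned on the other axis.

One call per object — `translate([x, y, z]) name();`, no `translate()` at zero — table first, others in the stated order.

table();
translate([37, 132, 738]) bookshelf();
translate([0, -528, 0]) stool();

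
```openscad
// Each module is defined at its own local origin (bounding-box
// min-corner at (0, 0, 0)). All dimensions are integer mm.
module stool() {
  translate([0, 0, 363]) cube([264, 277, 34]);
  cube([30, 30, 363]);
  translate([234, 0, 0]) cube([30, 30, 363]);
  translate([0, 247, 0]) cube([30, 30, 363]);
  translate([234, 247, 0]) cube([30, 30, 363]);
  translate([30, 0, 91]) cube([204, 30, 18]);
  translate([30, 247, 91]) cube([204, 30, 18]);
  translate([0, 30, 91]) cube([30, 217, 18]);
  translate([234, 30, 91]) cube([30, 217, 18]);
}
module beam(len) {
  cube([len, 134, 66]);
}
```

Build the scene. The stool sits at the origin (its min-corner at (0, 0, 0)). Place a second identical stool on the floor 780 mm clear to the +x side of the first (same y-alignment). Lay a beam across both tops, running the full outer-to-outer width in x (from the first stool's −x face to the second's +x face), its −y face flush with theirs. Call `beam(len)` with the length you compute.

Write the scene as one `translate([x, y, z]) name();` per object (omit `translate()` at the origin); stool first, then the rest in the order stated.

stool();
translate([1044, 0, 0]) stool();
translate([0, 0, 397]) beam(1308);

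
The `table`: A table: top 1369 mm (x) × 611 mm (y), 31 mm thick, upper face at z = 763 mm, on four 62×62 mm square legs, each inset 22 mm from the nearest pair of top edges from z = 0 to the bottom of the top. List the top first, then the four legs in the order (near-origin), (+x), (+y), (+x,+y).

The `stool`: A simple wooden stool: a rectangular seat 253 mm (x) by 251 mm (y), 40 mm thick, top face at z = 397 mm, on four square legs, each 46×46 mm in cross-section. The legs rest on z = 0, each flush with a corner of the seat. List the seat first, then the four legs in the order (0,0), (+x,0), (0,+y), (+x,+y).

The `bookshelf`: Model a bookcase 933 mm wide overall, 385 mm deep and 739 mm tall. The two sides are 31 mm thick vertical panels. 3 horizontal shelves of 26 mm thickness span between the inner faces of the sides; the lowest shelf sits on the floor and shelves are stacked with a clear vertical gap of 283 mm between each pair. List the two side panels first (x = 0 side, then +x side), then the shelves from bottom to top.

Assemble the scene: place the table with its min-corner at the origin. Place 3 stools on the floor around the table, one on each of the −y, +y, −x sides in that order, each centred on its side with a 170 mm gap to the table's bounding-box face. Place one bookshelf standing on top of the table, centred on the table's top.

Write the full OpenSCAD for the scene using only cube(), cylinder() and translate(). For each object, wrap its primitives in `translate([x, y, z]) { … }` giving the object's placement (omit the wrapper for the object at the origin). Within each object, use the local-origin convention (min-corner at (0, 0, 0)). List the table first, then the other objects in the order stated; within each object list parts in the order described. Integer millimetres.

translate([0, 0, 732]) cube([1369, 611, 31]);
translate([22, 22, 0]) cube([62, 62, 732]);
translate([1285, 22, 0]) cube([62, 62, 732]);
translate([22, 527, 0]) cube([62, 62, 732]);
translate([1285, 527, 0]) cube([62, 62, 732]);
translate([558, -421, 0]) {
  translate([0, 0, 357]) cube([253, 251, 40]);
  cube([46, 46, 357]);
  translate([207, 0, 0]) cube([46, 46, 357]);
  translate([0, 205, 0]) cube([46, 46, 357]);
  translate([207, 205, 0]) cube([46, 46, 357]);
}
translate([558, 781, 0]) {
  translate([0, 0, 357]) cube([253, 251, 40]);
  cube([46, 46, 357]);
  translate([207, 0, 0]) cube([46, 46, 357]);
  translate([0, 205, 0]) cube([46, 46, 357]);
  translate([207, 205, 0]) cube([46, 46, 357]);
}
translate([-423, 180, 0]) {
  translate([0, 0, 357]) cube([253, 251, 40]);
  cube([46, 46, 357]);
  translate([207, 0, 0]) cube([46, 46, 357]);
  translate([0, 205, 0]) cube([46, 46, 357]);
  translate([207, 205, 0]) cube([46, 46, 357]);
}
translate([218, 113, 763]) {
  cube([31, 385, 739]);
  translate([902, 0, 0]) cube([31, 385, 739]);
  translate([31, 0, 0]) cube([871, 385, 26]);
  translate([31, 0, 309]) cube([871, 385, 26]);
  translate([31, 0, 618]) cube([871, 385, 26]);
}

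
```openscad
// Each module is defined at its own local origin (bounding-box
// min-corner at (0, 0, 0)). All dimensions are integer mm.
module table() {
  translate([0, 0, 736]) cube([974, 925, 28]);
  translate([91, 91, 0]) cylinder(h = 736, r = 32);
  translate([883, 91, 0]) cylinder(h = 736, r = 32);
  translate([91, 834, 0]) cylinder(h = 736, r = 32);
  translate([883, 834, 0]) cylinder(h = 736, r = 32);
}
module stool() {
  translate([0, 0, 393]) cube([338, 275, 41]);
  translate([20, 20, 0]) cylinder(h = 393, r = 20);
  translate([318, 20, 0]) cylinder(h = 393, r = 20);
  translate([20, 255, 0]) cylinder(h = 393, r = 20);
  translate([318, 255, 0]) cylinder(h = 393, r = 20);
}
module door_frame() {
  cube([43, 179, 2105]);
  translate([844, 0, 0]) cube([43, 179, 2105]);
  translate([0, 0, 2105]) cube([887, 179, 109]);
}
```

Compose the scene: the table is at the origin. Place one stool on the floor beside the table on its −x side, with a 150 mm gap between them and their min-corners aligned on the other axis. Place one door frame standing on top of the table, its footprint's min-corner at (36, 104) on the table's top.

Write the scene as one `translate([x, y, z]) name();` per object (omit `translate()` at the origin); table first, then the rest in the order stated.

table();
translate([-488, 0, 0]) stool();
translate([36, 104, 764]) door_frame();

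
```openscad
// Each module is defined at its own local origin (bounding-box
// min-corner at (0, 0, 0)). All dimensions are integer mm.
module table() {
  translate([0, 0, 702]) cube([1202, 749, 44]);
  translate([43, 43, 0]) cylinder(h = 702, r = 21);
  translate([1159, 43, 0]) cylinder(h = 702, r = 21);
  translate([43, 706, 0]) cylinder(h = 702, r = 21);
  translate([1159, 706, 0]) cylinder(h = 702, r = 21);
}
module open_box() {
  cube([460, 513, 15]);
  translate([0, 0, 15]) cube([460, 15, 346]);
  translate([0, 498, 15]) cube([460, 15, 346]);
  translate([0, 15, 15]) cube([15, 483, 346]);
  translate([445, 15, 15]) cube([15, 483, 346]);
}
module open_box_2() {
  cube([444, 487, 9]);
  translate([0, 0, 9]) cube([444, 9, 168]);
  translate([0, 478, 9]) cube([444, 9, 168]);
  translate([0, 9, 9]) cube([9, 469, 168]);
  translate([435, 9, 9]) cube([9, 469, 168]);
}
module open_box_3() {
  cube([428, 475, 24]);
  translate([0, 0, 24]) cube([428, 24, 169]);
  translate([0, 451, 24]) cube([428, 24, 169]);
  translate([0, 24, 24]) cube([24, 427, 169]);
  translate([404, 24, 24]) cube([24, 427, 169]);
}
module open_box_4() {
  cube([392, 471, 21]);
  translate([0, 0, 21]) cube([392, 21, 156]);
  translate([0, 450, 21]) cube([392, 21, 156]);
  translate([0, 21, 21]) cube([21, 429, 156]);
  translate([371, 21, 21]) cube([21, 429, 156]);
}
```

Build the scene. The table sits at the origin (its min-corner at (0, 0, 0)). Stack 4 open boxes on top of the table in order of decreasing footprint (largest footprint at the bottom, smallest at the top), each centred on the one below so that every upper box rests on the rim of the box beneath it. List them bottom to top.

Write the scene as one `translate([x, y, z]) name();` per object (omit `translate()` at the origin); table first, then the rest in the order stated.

table();
translate([371, 118, 746]) open_box();
translate([379, 131, 1107]) open_box_2();
translate([387, 137, 1284]) open_box_3();
translate([405, 139, 1477]) open_box_4();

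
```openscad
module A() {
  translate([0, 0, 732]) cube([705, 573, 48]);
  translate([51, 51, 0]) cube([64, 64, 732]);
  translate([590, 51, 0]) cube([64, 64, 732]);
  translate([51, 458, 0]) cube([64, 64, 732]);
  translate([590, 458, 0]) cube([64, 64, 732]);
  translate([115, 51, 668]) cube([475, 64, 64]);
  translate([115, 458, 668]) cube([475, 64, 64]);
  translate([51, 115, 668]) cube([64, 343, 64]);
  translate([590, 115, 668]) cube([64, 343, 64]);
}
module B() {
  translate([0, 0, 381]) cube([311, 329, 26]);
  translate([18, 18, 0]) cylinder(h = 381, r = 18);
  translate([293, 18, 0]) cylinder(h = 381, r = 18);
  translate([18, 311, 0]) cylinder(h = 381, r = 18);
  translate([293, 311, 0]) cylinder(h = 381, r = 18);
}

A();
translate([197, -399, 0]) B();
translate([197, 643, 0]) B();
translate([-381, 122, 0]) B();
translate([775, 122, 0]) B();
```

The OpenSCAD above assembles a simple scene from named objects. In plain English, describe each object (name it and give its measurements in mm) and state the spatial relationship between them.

A is a rectangular dining table. The top is 705×573×48 mm with its upper surface at z = 780 mm. It stands on four 64×64 mm square legs, each inset 51 mm from the nearest pair of top edges, running from the floor to the underside of the top. Four apron rails, 64 mm thick and 64 mm tall, run between adjacent legs with their top edges flush with the underside of the top and their outer faces flush with the legs' outer faces.

B is a four-legged stool. The seat is a 311×329×26 mm slab whose top surface is at z = 407 mm; four round legs, each 36 mm in diameter, run from the floor (z = 0) to the underside of the seat, each leg's axis is inset half a diameter from the nearest pair of seat edges (so the leg's bounding box is flush with the corner).

Four stools sit around the table at the −y, +y, −x, +x sides.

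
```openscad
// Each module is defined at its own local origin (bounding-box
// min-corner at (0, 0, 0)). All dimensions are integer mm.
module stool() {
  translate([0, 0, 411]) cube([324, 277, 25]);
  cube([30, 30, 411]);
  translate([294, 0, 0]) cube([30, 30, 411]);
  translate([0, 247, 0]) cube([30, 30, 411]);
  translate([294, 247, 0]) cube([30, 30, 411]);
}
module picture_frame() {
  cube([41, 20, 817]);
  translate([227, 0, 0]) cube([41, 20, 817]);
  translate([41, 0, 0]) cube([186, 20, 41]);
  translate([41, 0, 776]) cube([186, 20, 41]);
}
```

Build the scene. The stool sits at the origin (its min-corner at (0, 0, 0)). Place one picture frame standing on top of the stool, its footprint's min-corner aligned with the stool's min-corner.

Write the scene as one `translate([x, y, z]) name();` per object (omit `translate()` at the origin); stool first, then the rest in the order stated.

stool();
translate([0, 0, 436]) picture_frame();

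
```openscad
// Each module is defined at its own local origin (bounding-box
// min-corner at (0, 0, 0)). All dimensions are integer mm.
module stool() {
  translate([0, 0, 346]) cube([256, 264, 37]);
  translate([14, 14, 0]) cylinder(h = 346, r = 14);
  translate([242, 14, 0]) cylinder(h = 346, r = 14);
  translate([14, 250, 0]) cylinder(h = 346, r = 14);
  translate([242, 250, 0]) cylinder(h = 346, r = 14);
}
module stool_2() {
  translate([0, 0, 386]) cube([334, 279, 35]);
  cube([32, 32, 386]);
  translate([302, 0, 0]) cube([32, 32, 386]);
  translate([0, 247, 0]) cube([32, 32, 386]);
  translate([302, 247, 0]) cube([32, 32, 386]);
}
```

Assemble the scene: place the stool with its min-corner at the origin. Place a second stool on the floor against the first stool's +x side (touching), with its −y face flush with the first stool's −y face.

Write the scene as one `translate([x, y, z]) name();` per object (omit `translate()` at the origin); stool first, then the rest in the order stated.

stool();
translate([256, 0, 0]) stool_2();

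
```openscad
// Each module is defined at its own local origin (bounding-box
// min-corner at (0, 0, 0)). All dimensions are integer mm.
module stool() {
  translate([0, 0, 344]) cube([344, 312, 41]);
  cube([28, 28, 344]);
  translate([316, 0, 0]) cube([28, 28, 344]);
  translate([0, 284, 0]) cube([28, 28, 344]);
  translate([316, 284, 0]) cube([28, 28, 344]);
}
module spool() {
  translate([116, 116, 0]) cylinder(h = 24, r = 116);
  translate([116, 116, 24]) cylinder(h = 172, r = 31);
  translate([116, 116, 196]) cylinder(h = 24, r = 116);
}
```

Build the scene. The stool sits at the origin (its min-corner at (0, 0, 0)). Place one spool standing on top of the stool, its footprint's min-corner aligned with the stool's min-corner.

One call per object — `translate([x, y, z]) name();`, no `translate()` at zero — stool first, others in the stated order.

stool();
translate([0, 0, 385]) spool();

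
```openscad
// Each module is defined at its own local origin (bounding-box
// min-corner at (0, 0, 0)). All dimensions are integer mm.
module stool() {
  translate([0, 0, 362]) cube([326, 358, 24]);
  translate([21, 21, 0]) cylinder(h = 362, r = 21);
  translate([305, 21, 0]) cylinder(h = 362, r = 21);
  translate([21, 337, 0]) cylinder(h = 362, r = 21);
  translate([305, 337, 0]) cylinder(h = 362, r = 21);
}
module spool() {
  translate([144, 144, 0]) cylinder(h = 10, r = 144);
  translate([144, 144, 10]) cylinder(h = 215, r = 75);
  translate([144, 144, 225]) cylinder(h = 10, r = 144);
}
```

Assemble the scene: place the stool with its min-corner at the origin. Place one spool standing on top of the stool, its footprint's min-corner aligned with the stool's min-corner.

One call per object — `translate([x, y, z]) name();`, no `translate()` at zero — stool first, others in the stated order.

stool();
translate([0, 0, 386]) spool();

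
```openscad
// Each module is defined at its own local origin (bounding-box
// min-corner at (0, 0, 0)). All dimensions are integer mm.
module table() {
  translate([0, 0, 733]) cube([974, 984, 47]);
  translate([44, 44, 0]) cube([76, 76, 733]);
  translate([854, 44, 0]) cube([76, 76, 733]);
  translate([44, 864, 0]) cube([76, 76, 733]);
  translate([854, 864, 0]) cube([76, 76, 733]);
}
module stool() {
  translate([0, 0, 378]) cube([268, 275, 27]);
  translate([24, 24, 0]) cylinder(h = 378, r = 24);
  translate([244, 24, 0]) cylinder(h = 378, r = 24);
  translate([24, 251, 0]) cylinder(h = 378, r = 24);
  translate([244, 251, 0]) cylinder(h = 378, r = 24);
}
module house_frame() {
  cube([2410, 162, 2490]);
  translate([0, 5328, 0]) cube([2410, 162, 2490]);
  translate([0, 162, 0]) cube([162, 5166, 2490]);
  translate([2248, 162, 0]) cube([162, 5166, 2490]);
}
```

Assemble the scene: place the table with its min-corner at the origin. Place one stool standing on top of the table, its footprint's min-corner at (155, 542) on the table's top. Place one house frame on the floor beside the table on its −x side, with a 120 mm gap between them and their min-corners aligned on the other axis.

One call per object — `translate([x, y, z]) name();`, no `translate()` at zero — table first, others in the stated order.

table();
translate([155, 542, 780]) stool();
translate([-2530, 0, 0]) house_frame();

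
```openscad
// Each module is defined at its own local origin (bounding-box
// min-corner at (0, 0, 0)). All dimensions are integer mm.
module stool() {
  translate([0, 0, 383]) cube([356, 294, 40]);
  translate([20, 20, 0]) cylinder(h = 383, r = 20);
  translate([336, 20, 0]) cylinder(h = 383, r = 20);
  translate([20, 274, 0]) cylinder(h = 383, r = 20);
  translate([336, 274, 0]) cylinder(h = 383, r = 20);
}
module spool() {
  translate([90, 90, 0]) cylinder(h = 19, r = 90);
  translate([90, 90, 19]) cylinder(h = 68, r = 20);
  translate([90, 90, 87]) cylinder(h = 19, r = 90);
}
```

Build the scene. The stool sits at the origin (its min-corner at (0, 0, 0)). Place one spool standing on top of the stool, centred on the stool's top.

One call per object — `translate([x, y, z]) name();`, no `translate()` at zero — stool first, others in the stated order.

stool();
translate([88, 57, 423]) spool();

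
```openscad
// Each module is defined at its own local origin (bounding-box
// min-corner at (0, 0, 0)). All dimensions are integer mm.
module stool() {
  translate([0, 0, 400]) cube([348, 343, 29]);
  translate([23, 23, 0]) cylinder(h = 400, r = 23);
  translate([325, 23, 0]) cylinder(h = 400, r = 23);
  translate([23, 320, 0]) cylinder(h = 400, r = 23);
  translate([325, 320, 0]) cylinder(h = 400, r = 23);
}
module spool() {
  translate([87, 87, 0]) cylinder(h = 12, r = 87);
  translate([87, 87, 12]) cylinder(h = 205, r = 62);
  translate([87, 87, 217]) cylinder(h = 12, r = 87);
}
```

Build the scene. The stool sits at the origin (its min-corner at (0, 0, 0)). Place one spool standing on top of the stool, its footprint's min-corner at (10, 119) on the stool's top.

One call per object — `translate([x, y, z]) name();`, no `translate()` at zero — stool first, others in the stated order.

stool();
translate([10, 119, 429]) spool();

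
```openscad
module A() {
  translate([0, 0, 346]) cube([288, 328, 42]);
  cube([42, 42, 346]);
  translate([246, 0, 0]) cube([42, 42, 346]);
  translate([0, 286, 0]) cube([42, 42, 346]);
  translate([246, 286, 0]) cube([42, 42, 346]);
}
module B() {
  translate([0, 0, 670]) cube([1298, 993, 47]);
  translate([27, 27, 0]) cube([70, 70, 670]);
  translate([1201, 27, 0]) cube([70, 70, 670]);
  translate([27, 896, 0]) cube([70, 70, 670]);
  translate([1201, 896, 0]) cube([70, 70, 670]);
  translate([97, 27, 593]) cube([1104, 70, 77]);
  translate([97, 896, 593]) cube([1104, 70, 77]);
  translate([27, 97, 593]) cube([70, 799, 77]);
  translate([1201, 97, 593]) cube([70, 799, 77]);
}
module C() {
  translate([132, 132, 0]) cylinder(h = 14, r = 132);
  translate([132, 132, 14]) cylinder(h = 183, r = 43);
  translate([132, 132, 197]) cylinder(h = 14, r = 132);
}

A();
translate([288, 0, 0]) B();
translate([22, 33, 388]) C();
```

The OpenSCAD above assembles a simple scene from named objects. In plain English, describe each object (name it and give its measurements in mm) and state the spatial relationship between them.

A is a simple wooden stool: a rectangular seat 288 mm (x) by 328 mm (y), 42 mm thick, top face at z = 388 mm, on four square legs, each 42×42 mm in cross-section. The legs rest on z = 0, each flush with a corner of the seat.

B is a rectangular dining table. The top is 1298×993×47 mm with its upper surface at z = 717 mm. It stands on four 70×70 mm square legs, each inset 27 mm from the nearest pair of top edges, running from the floor to the underside of the top. Four apron rails, 70 mm thick and 77 mm tall, run between adjacent legs with their top edges flush with the underside of the top and their outer faces flush with the legs' outer faces.

C is a spool: two coaxial disc flanges of radius 132 mm and thickness 14 mm, joined by a core cylinder of radius 43 mm and height 183 mm. The lower flange rests on z = 0 and the three cylinders share a vertical axis.

The table is against the stool's +x side, with their −y faces flush. The spool is on top of the stool.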